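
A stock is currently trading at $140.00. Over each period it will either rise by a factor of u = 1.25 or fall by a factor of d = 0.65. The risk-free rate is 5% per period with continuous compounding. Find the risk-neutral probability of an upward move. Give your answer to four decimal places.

Risk-neutral probability p = (e^0.05 − 0.65)/(1.25 − 0.65) = 0.4013/0.6000 = 0.6688

p = 0.6688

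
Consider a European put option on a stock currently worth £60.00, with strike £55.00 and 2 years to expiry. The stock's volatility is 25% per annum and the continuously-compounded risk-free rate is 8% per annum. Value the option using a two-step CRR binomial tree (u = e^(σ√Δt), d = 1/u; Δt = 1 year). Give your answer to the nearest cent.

CRR parameters: u = e^(σ√Δt) = e^(0.25·√1) = 1.2840, d = 1/u = 0.7788
Per-period rate: rΔt = 0.08·1 = 0.08, so R = e^0.08 = 1.0833
Risk-neutral probability p = (e^0.08 − 0.7788)/(1.2840 − 0.7788) = 0.3045/0.5052 = 0.6027
Terminal stock prices: S_uu = 98.92, S_ud = 60, S_dd = 36.39
Terminal payoffs (K − S): max(-43.92, 0) = 0, max(-5, 0) = 0, max(18.61, 0) = 18.61
Node u (S = 77.04): V_u = e^(−0.08)·[0.6027·0.0000 + 0.3973·0.0000] = 0.0000
Node d (S = 46.73): V_d = e^(−0.08)·[0.6027·0.0000 + 0.3973·18.6082] = 6.8250
Node 0 (S = 60): V_0 = e^(−0.08)·[0.6027·0.0000 + 0.3973·6.8250] = 2.5033

£2.50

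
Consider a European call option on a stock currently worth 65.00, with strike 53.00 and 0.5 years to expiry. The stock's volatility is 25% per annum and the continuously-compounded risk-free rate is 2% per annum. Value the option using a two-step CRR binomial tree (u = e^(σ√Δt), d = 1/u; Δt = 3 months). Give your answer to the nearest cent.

13.14

CRR parameters: u = e^(σ√Δt) = e^(0.25·√0.25) = 1.1331, d = 1/u = 0.8825
Per-period rate: rΔt = 0.02·0.25 = 0.005, so R = e^0.005 = 1.0050
Risk-neutral probability p = (e^0.005 − 0.8825)/(1.1331 − 0.8825) = 0.1225/0.2507 = 0.4888
Terminal stock prices: S_uu = 83.46, S_ud = 65, S_dd = 50.62
Terminal payoffs (S − K): max(30.46, 0) = 30.46, max(12, 0) = 12, max(-2.378, 0) = 0
Node u (S = 73.65): V_u = e^(−0.005)·[0.4888·30.4617 + 0.5112·12.0000] = 20.9190
Node d (S = 57.36): V_d = e^(−0.005)·[0.4888·12.0000 + 0.5112·0.0000] = 5.8362
Node 0 (S = 65): V_0 = e^(−0.005)·[0.4888·20.9190 + 0.5112·5.8362] = 13.1426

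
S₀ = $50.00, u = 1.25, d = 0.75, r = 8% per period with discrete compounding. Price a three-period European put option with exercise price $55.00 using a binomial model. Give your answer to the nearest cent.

$4.66

Risk-neutral probability p = (1 + 0.08 − 0.75)/(1.25 − 0.75) = 0.3300/0.5000 = 0.6600
Terminal stock prices: S_uuu = 97.66, S_uud = 58.59, S_udd = 35.16, S_ddd = 21.09
Terminal payoffs (K − S): max(-42.66, 0) = 0, max(-3.594, 0) = 0, max(19.84, 0) = 19.84, max(33.91, 0) = 33.91
Node uu (S = 78.12): V_uu = 1/1.08·[0.6600·0.0000 + 0.3400·0.0000] = 0.0000
Node ud (S = 46.88): V_ud = 1/1.08·[0.6600·0.0000 + 0.3400·19.8438] = 6.2471
Node dd (S = 28.12): V_dd = 1/1.08·[0.6600·19.8438 + 0.3400·33.9062] = 22.8009
Node u (S = 62.5): V_u = 1/1.08·[0.6600·0.0000 + 0.3400·6.2471] = 1.9667
Node d (S = 37.5): V_d = 1/1.08·[0.6600·6.2471 + 0.3400·22.8009] = 10.9957
Node 0 (S = 50): V_0 = 1/1.08·[0.6600·1.9667 + 0.3400·10.9957] = 4.6635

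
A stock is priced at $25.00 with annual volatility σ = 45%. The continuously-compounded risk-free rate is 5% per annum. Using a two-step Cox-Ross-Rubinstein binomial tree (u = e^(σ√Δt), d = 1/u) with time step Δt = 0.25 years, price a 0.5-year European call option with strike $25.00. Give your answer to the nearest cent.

$3.08

CRR parameters: u = e^(σ√Δt) = e^(0.45·√0.25) = 1.2523, d = 1/u = 0.7985
Per-period rate: rΔt = 0.05·0.25 = 0.0125, so R = e^0.0125 = 1.0126
Risk-neutral probability p = (e^0.0125 − 0.7985)/(1.2523 − 0.7985) = 0.2141/0.4538 = 0.4717
Terminal stock prices: S_uu = 39.21, S_ud = 25, S_dd = 15.94
Terminal payoffs (S − K): max(14.21, 0) = 14.21, max(0, 0) = 0, max(-9.059, 0) = 0
Node u (S = 31.31): V_u = e^(−0.0125)·[0.4717·14.2078 + 0.5283·0.0000] = 6.6186
Node d (S = 19.96): V_d = e^(−0.0125)·[0.4717·0.0000 + 0.5283·0.0000] = 0.0000
Node 0 (S = 25): V_0 = e^(−0.0125)·[0.4717·6.6186 + 0.5283·0.0000] = 3.0832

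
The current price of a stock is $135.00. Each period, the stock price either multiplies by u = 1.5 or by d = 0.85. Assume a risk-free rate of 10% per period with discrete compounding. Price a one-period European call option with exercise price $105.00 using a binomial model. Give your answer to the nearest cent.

$39.55

Risk-neutral probability p = (1 + 0.1 − 0.85)/(1.5 − 0.85) = 0.2500/0.6500 = 0.3846
Terminal stock prices: S_u = 202.5, S_d = 114.8
Terminal payoffs (S − K): max(97.5, 0) = 97.5, max(9.75, 0) = 9.75
Node 0 (S = 135): V_0 = 1/1.1·[0.3846·97.5000 + 0.6154·9.7500] = 39.5455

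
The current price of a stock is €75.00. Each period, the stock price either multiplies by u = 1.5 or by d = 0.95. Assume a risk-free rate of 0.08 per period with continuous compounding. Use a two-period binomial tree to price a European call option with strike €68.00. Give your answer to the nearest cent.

Risk-neutral probability p = (e^0.08 − 0.95)/(1.5 − 0.95) = 0.1333/0.5500 = 0.2423
Terminal stock prices: S_uu = 168.8, S_ud = 106.9, S_dd = 67.69
Terminal payoffs (S − K): max(100.8, 0) = 100.8, max(38.88, 0) = 38.88, max(-0.3125, 0) = 0
Node u (S = 112.5): V_u = e^(−0.08)·[0.2423·100.7500 + 0.7577·38.8750] = 49.7281
Node d (S = 71.25): V_d = e^(−0.08)·[0.2423·38.8750 + 0.7577·0.0000] = 8.6967
Node 0 (S = 75): V_0 = e^(−0.08)·[0.2423·49.7281 + 0.7577·8.6967] = 17.2071

€17.21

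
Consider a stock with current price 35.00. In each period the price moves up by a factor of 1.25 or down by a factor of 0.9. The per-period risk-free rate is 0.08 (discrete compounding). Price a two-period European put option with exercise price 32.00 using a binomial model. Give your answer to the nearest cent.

0.74

Risk-neutral probability p = (1 + 0.08 − 0.9)/(1.25 − 0.9) = 0.1800/0.3500 = 0.5143
Terminal stock prices: S_uu = 54.69, S_ud = 39.38, S_dd = 28.35
Terminal payoffs (K − S): max(-22.69, 0) = 0, max(-7.375, 0) = 0, max(3.65, 0) = 3.65
Node u (S = 43.75): V_u = 1/1.08·[0.5143·0.0000 + 0.4857·0.0000] = 0.0000
Node d (S = 31.5): V_d = 1/1.08·[0.5143·0.0000 + 0.4857·3.6500] = 1.6415
Node 0 (S = 35): V_0 = 1/1.08·[0.5143·0.0000 + 0.4857·1.6415] = 0.7383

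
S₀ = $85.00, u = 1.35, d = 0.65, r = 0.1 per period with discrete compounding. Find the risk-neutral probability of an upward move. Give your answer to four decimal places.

p = 0.6429

Risk-neutral probability p = (1 + 0.1 − 0.65)/(1.35 − 0.65) = 0.4500/0.7000 = 0.6429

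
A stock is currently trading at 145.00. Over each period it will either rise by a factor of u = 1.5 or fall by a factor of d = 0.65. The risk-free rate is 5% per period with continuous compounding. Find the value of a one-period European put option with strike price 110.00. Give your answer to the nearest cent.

7.91

Risk-neutral probability p = (e^0.05 − 0.65)/(1.5 − 0.65) = 0.4013/0.8500 = 0.4721
Terminal stock prices: S_u = 217.5, S_d = 94.25
Terminal payoffs (K − S): max(-107.5, 0) = 0, max(15.75, 0) = 15.75
Node 0 (S = 145): V_0 = e^(−0.05)·[0.4721·0.0000 + 0.5279·15.7500] = 7.9092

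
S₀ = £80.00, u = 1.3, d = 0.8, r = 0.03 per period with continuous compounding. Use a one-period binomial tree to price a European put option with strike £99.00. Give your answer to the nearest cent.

£18.31

Risk-neutral probability p = (e^0.03 − 0.8)/(1.3 − 0.8) = 0.2305/0.5000 = 0.4609
Terminal stock prices: S_u = 104, S_d = 64
Terminal payoffs (K − S): max(-5, 0) = 0, max(35, 0) = 35
Node 0 (S = 80): V_0 = e^(−0.03)·[0.4609·0.0000 + 0.5391·35.0000] = 18.3105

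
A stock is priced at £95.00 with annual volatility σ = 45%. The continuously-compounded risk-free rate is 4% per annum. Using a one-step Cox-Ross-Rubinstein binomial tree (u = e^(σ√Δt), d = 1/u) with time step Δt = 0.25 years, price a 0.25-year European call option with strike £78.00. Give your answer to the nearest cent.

£18.91

CRR parameters: u = e^(σ√Δt) = e^(0.45·√0.25) = 1.2523, d = 1/u = 0.7985
Per-period rate: rΔt = 0.04·0.25 = 0.01, so R = e^0.01 = 1.0101
Risk-neutral probability p = (e^0.01 − 0.7985)/(1.2523 − 0.7985) = 0.2115/0.4538 = 0.4661
Terminal stock prices: S_u = 119, S_d = 75.86
Terminal payoffs (S − K): max(40.97, 0) = 40.97, max(-2.141, 0) = 0
Node 0 (S = 95): V_0 = e^(−0.01)·[0.4661·40.9707 + 0.5339·0.0000] = 18.9077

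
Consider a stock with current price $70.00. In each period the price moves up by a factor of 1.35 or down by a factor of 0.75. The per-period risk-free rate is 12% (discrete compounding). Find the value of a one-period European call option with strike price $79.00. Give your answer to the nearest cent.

Risk-neutral probability p = (1 + 0.12 − 0.75)/(1.35 − 0.75) = 0.3700/0.6000 = 0.6167
Terminal stock prices: S_u = 94.5, S_d = 52.5
Terminal payoffs (S − K): max(15.5, 0) = 15.5, max(-26.5, 0) = 0
Node 0 (S = 70): V_0 = 1/1.12·[0.6167·15.5000 + 0.3833·0.0000] = 8.5342

$8.53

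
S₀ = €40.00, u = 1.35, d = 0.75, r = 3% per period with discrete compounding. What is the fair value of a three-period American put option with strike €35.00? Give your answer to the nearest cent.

Risk-neutral probability p = (1 + 0.03 − 0.75)/(1.35 − 0.75) = 0.2800/0.6000 = 0.4667
Terminal stock prices: S_uuu = 98.42, S_uud = 54.68, S_udd = 30.38, S_ddd = 16.88
Terminal payoffs (K − S): max(-63.42, 0) = 0, max(-19.68, 0) = 0, max(4.625, 0) = 4.625, max(18.12, 0) = 18.12
Node uu (S = 72.9): continuation = 1/1.03·[0.4667·0.0000 + 0.5333·0.0000] = 0.0000; exercise value = 0.0000 ≤ continuation, so V_uu = 0.0000
Node ud (S = 40.5): continuation = 1/1.03·[0.4667·0.0000 + 0.5333·4.6250] = 2.3948; exercise value = 0.0000 ≤ continuation, so V_ud = 2.3948
Node dd (S = 22.5): continuation = 1/1.03·[0.4667·4.6250 + 0.5333·18.1250] = 11.4806; exercise value = 12.5000 > continuation, so V_dd = 12.5000 (exercise)
Node u (S = 54): continuation = 1/1.03·[0.4667·0.0000 + 0.5333·2.3948] = 1.2400; exercise value = 0.0000 ≤ continuation, so V_u = 1.2400
Node d (S = 30): continuation = 1/1.03·[0.4667·2.3948 + 0.5333·12.5000] = 7.5575; exercise value = 5.0000 ≤ continuation, so V_d = 7.5575
Node 0 (S = 40): continuation = 1/1.03·[0.4667·1.2400 + 0.5333·7.5575] = 4.4751; exercise value = 0.0000 ≤ continuation, so V_0 = 4.4751

€4.48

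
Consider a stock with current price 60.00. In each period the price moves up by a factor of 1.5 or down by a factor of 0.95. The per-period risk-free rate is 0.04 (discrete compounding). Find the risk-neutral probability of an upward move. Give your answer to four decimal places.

Risk-neutral probability p = (1 + 0.04 − 0.95)/(1.5 − 0.95) = 0.0900/0.5500 = 0.1636

p = 0.1636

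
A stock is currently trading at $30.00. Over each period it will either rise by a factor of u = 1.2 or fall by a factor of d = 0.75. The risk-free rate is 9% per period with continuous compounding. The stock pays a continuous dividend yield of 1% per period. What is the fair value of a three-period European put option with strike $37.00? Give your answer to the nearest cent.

Per-period risk-free factor R = e^0.09 = 1.0942; dividend-adjusted growth = e^(0.09−0.01) = 1.0833.
Risk-neutral probability p = (1.0833 − 0.75)/(1.2 − 0.75) = 0.3333/0.4500 = 0.7406
Terminal stock prices: S_uuu = 51.84, S_uud = 32.4, S_udd = 20.25, S_ddd = 12.66
Terminal payoffs (K − S): max(-14.84, 0) = 0, max(4.6, 0) = 4.6, max(16.75, 0) = 16.75, max(24.34, 0) = 24.34
Node uu (S = 43.2): V_uu = e^(−0.09)·[0.7406·0.0000 + 0.2594·4.6000] = 1.0904
Node ud (S = 27): V_ud = e^(−0.09)·[0.7406·4.6000 + 0.2594·16.7500] = 7.0841
Node dd (S = 16.88): V_dd = e^(−0.09)·[0.7406·16.7500 + 0.2594·24.3438] = 17.1084
Node u (S = 36): V_u = e^(−0.09)·[0.7406·1.0904 + 0.2594·7.0841] = 2.4173
Node d (S = 22.5): V_d = e^(−0.09)·[0.7406·7.0841 + 0.2594·17.1084] = 8.8505
Node 0 (S = 30): V_0 = e^(−0.09)·[0.7406·2.4173 + 0.2594·8.8505] = 3.7342

$3.73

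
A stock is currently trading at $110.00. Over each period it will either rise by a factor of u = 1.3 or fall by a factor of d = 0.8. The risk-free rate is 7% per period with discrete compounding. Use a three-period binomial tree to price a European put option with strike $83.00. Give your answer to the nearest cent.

Risk-neutral probability p = (1 + 0.07 − 0.8)/(1.3 − 0.8) = 0.2700/0.5000 = 0.5400
Terminal stock prices: S_uuu = 241.7, S_uud = 148.7, S_udd = 91.52, S_ddd = 56.32
Terminal payoffs (K − S): max(-158.7, 0) = 0, max(-65.72, 0) = 0, max(-8.52, 0) = 0, max(26.68, 0) = 26.68
Node uu (S = 185.9): V_uu = 1/1.07·[0.5400·0.0000 + 0.4600·0.0000] = 0.0000
Node ud (S = 114.4): V_ud = 1/1.07·[0.5400·0.0000 + 0.4600·0.0000] = 0.0000
Node dd (S = 70.4): V_dd = 1/1.07·[0.5400·0.0000 + 0.4600·26.6800] = 11.4699
Node u (S = 143): V_u = 1/1.07·[0.5400·0.0000 + 0.4600·0.0000] = 0.0000
Node d (S = 88): V_d = 1/1.07·[0.5400·0.0000 + 0.4600·11.4699] = 4.9310
Node 0 (S = 110): V_0 = 1/1.07·[0.5400·0.0000 + 0.4600·4.9310] = 2.1199

$2.12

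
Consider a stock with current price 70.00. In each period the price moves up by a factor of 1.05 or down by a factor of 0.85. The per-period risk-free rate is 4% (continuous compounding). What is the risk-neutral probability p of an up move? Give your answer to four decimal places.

Risk-neutral probability p = (e^0.04 − 0.85)/(1.05 − 0.85) = 0.1908/0.2000 = 0.9541

p = 0.9541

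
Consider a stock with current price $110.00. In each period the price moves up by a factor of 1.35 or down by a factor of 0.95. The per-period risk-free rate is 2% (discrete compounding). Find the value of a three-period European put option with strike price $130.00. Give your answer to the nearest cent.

Risk-neutral probability p = (1 + 0.02 − 0.95)/(1.35 − 0.95) = 0.0700/0.4000 = 0.1750
Terminal stock prices: S_uuu = 270.6, S_uud = 190.5, S_udd = 134, S_ddd = 94.31
Terminal payoffs (K − S): max(-140.6, 0) = 0, max(-60.45, 0) = 0, max(-4.021, 0) = 0, max(35.69, 0) = 35.69
Node uu (S = 200.5): V_uu = 1/1.02·[0.1750·0.0000 + 0.8250·0.0000] = 0.0000
Node ud (S = 141.1): V_ud = 1/1.02·[0.1750·0.0000 + 0.8250·0.0000] = 0.0000
Node dd (S = 99.27): V_dd = 1/1.02·[0.1750·0.0000 + 0.8250·35.6888] = 28.8659
Node u (S = 148.5): V_u = 1/1.02·[0.1750·0.0000 + 0.8250·0.0000] = 0.0000
Node d (S = 104.5): V_d = 1/1.02·[0.1750·0.0000 + 0.8250·28.8659] = 23.3474
Node 0 (S = 110): V_0 = 1/1.02·[0.1750·0.0000 + 0.8250·23.3474] = 18.8839

$18.88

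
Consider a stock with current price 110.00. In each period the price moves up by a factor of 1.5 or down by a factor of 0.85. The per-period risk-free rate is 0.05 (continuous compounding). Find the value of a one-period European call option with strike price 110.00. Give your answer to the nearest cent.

16.20

Risk-neutral probability p = (e^0.05 − 0.85)/(1.5 − 0.85) = 0.2013/0.6500 = 0.3096
Terminal stock prices: S_u = 165, S_d = 93.5
Terminal payoffs (S − K): max(55, 0) = 55, max(-16.5, 0) = 0
Node 0 (S = 110): V_0 = e^(−0.05)·[0.3096·55.0000 + 0.6904·0.0000] = 16.2000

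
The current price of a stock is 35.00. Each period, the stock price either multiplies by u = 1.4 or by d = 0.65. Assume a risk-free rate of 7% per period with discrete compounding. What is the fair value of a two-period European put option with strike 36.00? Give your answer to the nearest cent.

Risk-neutral probability p = (1 + 0.07 − 0.65)/(1.4 − 0.65) = 0.4200/0.7500 = 0.5600
Terminal stock prices: S_uu = 68.6, S_ud = 31.85, S_dd = 14.79
Terminal payoffs (K − S): max(-32.6, 0) = 0, max(4.15, 0) = 4.15, max(21.21, 0) = 21.21
Node u (S = 49): V_u = 1/1.07·[0.5600·0.0000 + 0.4400·4.1500] = 1.7065
Node d (S = 22.75): V_d = 1/1.07·[0.5600·4.1500 + 0.4400·21.2125] = 10.8949
Node 0 (S = 35): V_0 = 1/1.07·[0.5600·1.7065 + 0.4400·10.8949] = 5.3733

5.37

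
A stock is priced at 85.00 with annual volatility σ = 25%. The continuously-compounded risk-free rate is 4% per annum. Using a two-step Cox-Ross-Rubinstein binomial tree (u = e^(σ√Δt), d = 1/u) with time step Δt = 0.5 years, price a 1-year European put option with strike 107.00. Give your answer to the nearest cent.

CRR parameters: u = e^(σ√Δt) = e^(0.25·√0.5) = 1.1934, d = 1/u = 0.8380
Per-period rate: rΔt = 0.04·0.5 = 0.02, so R = e^0.02 = 1.0202
Risk-neutral probability p = (e^0.02 − 0.8380)/(1.1934 − 0.8380) = 0.1822/0.3554 = 0.5128
Terminal stock prices: S_uu = 121.1, S_ud = 85, S_dd = 59.69
Terminal payoffs (K − S): max(-14.05, 0) = 0, max(22, 0) = 22, max(47.31, 0) = 47.31
Node u (S = 101.4): V_u = e^(−0.02)·[0.5128·0.0000 + 0.4872·22.0000] = 10.5070
Node d (S = 71.23): V_d = e^(−0.02)·[0.5128·22.0000 + 0.4872·47.3140] = 33.6541
Node 0 (S = 85): V_0 = e^(−0.02)·[0.5128·10.5070 + 0.4872·33.6541] = 21.3537

21.35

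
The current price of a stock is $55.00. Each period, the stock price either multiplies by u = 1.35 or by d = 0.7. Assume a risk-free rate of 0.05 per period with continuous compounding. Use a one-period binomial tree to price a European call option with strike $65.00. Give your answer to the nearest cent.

$4.76

Risk-neutral probability p = (e^0.05 − 0.7)/(1.35 − 0.7) = 0.3513/0.6500 = 0.5404
Terminal stock prices: S_u = 74.25, S_d = 38.5
Terminal payoffs (S − K): max(9.25, 0) = 9.25, max(-26.5, 0) = 0
Node 0 (S = 55): V_0 = e^(−0.05)·[0.5404·9.2500 + 0.4596·0.0000] = 4.7551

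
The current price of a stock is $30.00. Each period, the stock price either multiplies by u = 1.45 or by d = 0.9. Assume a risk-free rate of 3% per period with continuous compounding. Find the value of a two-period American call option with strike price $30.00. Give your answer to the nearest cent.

Risk-neutral probability p = (e^0.03 − 0.9)/(1.45 − 0.9) = 0.1305/0.5500 = 0.2372
Terminal stock prices: S_uu = 63.08, S_ud = 39.15, S_dd = 24.3
Terminal payoffs (S − K): max(33.08, 0) = 33.08, max(9.15, 0) = 9.15, max(-5.7, 0) = 0
Node u (S = 43.5): continuation = e^(−0.03)·[0.2372·33.0750 + 0.7628·9.1500] = 14.3866; exercise value = 13.5000 ≤ continuation, so V_u = 14.3866
Node d (S = 27): continuation = e^(−0.03)·[0.2372·9.1500 + 0.7628·0.0000] = 2.1061; exercise value = 0.0000 ≤ continuation, so V_d = 2.1061
Node 0 (S = 30): continuation = e^(−0.03)·[0.2372·14.3866 + 0.7628·2.1061] = 4.8706; exercise value = 0.0000 ≤ continuation, so V_0 = 4.8706

$4.87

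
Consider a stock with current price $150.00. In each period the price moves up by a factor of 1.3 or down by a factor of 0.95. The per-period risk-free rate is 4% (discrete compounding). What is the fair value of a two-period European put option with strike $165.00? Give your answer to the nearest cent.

$15.11

Risk-neutral probability p = (1 + 0.04 − 0.95)/(1.3 − 0.95) = 0.0900/0.3500 = 0.2571
Terminal stock prices: S_uu = 253.5, S_ud = 185.2, S_dd = 135.4
Terminal payoffs (K − S): max(-88.5, 0) = 0, max(-20.25, 0) = 0, max(29.62, 0) = 29.62
Node u (S = 195): V_u = 1/1.04·[0.2571·0.0000 + 0.7429·0.0000] = 0.0000
Node d (S = 142.5): V_d = 1/1.04·[0.2571·0.0000 + 0.7429·29.6250] = 21.1607
Node 0 (S = 150): V_0 = 1/1.04·[0.2571·0.0000 + 0.7429·21.1607] = 15.1148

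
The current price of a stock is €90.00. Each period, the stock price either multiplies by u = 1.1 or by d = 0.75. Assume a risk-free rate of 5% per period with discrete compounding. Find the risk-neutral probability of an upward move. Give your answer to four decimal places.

Risk-neutral probability p = (1 + 0.05 − 0.75)/(1.1 − 0.75) = 0.3000/0.3500 = 0.8571

p = 0.8571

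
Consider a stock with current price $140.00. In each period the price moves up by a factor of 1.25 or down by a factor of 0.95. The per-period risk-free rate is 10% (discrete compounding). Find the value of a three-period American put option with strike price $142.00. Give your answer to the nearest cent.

$4.09

Risk-neutral probability p = (1 + 0.1 − 0.95)/(1.25 − 0.95) = 0.1500/0.3000 = 0.5000
Terminal stock prices: S_uuu = 273.4, S_uud = 207.8, S_udd = 157.9, S_ddd = 120
Terminal payoffs (K − S): max(-131.4, 0) = 0, max(-65.81, 0) = 0, max(-15.94, 0) = 0, max(21.97, 0) = 21.97
Node uu (S = 218.8): continuation = 1/1.1·[0.5000·0.0000 + 0.5000·0.0000] = 0.0000; exercise value = 0.0000 ≤ continuation, so V_uu = 0.0000
Node ud (S = 166.2): continuation = 1/1.1·[0.5000·0.0000 + 0.5000·0.0000] = 0.0000; exercise value = 0.0000 ≤ continuation, so V_ud = 0.0000
Node dd (S = 126.3): continuation = 1/1.1·[0.5000·0.0000 + 0.5000·21.9675] = 9.9852; exercise value = 15.6500 > continuation, so V_dd = 15.6500 (exercise)
Node u (S = 175): continuation = 1/1.1·[0.5000·0.0000 + 0.5000·0.0000] = 0.0000; exercise value = 0.0000 ≤ continuation, so V_u = 0.0000
Node d (S = 133): continuation = 1/1.1·[0.5000·0.0000 + 0.5000·15.6500] = 7.1136; exercise value = 9.0000 > continuation, so V_d = 9.0000 (exercise)
Node 0 (S = 140): continuation = 1/1.1·[0.5000·0.0000 + 0.5000·9.0000] = 4.0909; exercise value = 2.0000 ≤ continuation, so V_0 = 4.0909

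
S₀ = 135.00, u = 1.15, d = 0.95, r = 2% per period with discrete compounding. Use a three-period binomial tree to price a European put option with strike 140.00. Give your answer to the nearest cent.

6.28

Risk-neutral probability p = (1 + 0.02 − 0.95)/(1.15 − 0.95) = 0.0700/0.2000 = 0.3500
Terminal stock prices: S_uuu = 205.3, S_uud = 169.6, S_udd = 140.1, S_ddd = 115.7
Terminal payoffs (K − S): max(-65.32, 0) = 0, max(-29.61, 0) = 0, max(-0.1131, 0) = 0, max(24.25, 0) = 24.25
Node uu (S = 178.5): V_uu = 1/1.02·[0.3500·0.0000 + 0.6500·0.0000] = 0.0000
Node ud (S = 147.5): V_ud = 1/1.02·[0.3500·0.0000 + 0.6500·0.0000] = 0.0000
Node dd (S = 121.8): V_dd = 1/1.02·[0.3500·0.0000 + 0.6500·24.2544] = 15.4562
Node u (S = 155.2): V_u = 1/1.02·[0.3500·0.0000 + 0.6500·0.0000] = 0.0000
Node d (S = 128.2): V_d = 1/1.02·[0.3500·0.0000 + 0.6500·15.4562] = 9.8496
Node 0 (S = 135): V_0 = 1/1.02·[0.3500·0.0000 + 0.6500·9.8496] = 6.2767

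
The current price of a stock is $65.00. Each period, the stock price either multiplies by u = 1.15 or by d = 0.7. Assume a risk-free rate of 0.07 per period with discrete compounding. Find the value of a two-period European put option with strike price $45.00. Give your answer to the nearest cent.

$0.36

Risk-neutral probability p = (1 + 0.07 − 0.7)/(1.15 − 0.7) = 0.3700/0.4500 = 0.8222
Terminal stock prices: S_uu = 85.96, S_ud = 52.32, S_dd = 31.85
Terminal payoffs (K − S): max(-40.96, 0) = 0, max(-7.325, 0) = 0, max(13.15, 0) = 13.15
Node u (S = 74.75): V_u = 1/1.07·[0.8222·0.0000 + 0.1778·0.0000] = 0.0000
Node d (S = 45.5): V_d = 1/1.07·[0.8222·0.0000 + 0.1778·13.1500] = 2.1848
Node 0 (S = 65): V_0 = 1/1.07·[0.8222·0.0000 + 0.1778·2.1848] = 0.3630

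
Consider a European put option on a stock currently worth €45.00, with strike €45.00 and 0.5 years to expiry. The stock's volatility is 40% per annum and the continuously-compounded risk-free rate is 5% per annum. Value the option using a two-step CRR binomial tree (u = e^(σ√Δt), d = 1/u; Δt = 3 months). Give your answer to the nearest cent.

€3.89

CRR parameters: u = e^(σ√Δt) = e^(0.4·√0.25) = 1.2214, d = 1/u = 0.8187
Per-period rate: rΔt = 0.05·0.25 = 0.0125, so R = e^0.0125 = 1.0126
Risk-neutral probability p = (e^0.0125 − 0.8187)/(1.2214 − 0.8187) = 0.1938/0.4027 = 0.4814
Terminal stock prices: S_uu = 67.13, S_ud = 45, S_dd = 30.16
Terminal payoffs (K − S): max(-22.13, 0) = 0, max(0, 0) = 0, max(14.84, 0) = 14.84
Node u (S = 54.96): V_u = e^(−0.0125)·[0.4814·0.0000 + 0.5186·0.0000] = 0.0000
Node d (S = 36.84): V_d = e^(−0.0125)·[0.4814·0.0000 + 0.5186·14.8356] = 7.5981
Node 0 (S = 45): V_0 = e^(−0.0125)·[0.4814·0.0000 + 0.5186·7.5981] = 3.8914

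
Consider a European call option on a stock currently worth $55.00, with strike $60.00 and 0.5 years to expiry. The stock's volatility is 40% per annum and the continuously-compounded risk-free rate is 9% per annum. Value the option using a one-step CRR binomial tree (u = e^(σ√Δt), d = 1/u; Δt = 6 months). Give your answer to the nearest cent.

$6.33

CRR parameters: u = e^(σ√Δt) = e^(0.4·√0.5) = 1.3269, d = 1/u = 0.7536
Per-period rate: rΔt = 0.09·0.5 = 0.045, so R = e^0.045 = 1.0460
Risk-neutral probability p = (e^0.045 − 0.7536)/(1.3269 − 0.7536) = 0.2924/0.5733 = 0.5100
Terminal stock prices: S_u = 72.98, S_d = 41.45
Terminal payoffs (S − K): max(12.98, 0) = 12.98, max(-18.55, 0) = 0
Node 0 (S = 55): V_0 = e^(−0.045)·[0.5100·12.9793 + 0.4900·0.0000] = 6.3288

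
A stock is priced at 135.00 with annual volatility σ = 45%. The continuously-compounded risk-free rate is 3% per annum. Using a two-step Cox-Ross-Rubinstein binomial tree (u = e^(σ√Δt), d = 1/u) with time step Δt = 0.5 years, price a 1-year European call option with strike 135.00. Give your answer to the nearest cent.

23.03

CRR parameters: u = e^(σ√Δt) = e^(0.45·√0.5) = 1.3746, d = 1/u = 0.7275
Per-period rate: rΔt = 0.03·0.5 = 0.015, so R = e^0.015 = 1.0151
Risk-neutral probability p = (e^0.015 − 0.7275)/(1.3746 − 0.7275) = 0.2877/0.6472 = 0.4445
Terminal stock prices: S_uu = 255.1, S_ud = 135, S_dd = 71.44
Terminal payoffs (S − K): max(120.1, 0) = 120.1, max(0, 0) = 0, max(-63.56, 0) = 0
Node u (S = 185.6): V_u = e^(−0.015)·[0.4445·120.1039 + 0.5555·0.0000] = 52.5874
Node d (S = 98.21): V_d = e^(−0.015)·[0.4445·0.0000 + 0.5555·0.0000] = 0.0000
Node 0 (S = 135): V_0 = e^(−0.015)·[0.4445·52.5874 + 0.5555·0.0000] = 23.0254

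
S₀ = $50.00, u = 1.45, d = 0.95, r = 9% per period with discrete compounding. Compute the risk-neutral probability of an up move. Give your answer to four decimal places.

p = 0.2800

Risk-neutral probability p = (1 + 0.09 − 0.95)/(1.45 − 0.95) = 0.1400/0.5000 = 0.2800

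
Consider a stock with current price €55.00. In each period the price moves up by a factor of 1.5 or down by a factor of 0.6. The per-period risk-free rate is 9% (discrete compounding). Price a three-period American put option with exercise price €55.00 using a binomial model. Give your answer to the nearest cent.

€11.40

Risk-neutral probability p = (1 + 0.09 − 0.6)/(1.5 − 0.6) = 0.4900/0.9000 = 0.5444
Terminal stock prices: S_uuu = 185.6, S_uud = 74.25, S_udd = 29.7, S_ddd = 11.88
Terminal payoffs (K − S): max(-130.6, 0) = 0, max(-19.25, 0) = 0, max(25.3, 0) = 25.3, max(43.12, 0) = 43.12
Node uu (S = 123.8): continuation = 1/1.09·[0.5444·0.0000 + 0.4556·0.0000] = 0.0000; exercise value = 0.0000 ≤ continuation, so V_uu = 0.0000
Node ud (S = 49.5): continuation = 1/1.09·[0.5444·0.0000 + 0.4556·25.3000] = 10.5739; exercise value = 5.5000 ≤ continuation, so V_ud = 10.5739
Node dd (S = 19.8): continuation = 1/1.09·[0.5444·25.3000 + 0.4556·43.1200] = 30.6587; exercise value = 35.2000 > continuation, so V_dd = 35.2000 (exercise)
Node u (S = 82.5): continuation = 1/1.09·[0.5444·0.0000 + 0.4556·10.5739] = 4.4193; exercise value = 0.0000 ≤ continuation, so V_u = 4.4193
Node d (S = 33): continuation = 1/1.09·[0.5444·10.5739 + 0.4556·35.2000] = 19.9931; exercise value = 22.0000 > continuation, so V_d = 22.0000 (exercise)
Node 0 (S = 55): continuation = 1/1.09·[0.5444·4.4193 + 0.4556·22.0000] = 11.4021; exercise value = 0.0000 ≤ continuation, so V_0 = 11.4021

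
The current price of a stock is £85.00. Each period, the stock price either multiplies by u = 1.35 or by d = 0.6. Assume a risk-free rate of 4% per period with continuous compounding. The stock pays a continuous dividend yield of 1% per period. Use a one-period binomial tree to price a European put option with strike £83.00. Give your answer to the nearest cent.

£13.10

Per-period risk-free factor R = e^0.04 = 1.0408; dividend-adjusted growth = e^(0.04−0.01) = 1.0305.
Risk-neutral probability p = (1.0305 − 0.6)/(1.35 − 0.6) = 0.4305/0.7500 = 0.5739
Terminal stock prices: S_u = 114.8, S_d = 51
Terminal payoffs (K − S): max(-31.75, 0) = 0, max(32, 0) = 32
Node 0 (S = 85): V_0 = e^(−0.04)·[0.5739·0.0000 + 0.4261·32.0000] = 13.0993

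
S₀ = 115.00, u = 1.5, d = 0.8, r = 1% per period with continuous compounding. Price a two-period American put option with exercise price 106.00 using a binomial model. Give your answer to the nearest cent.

Risk-neutral probability p = (e^0.01 − 0.8)/(1.5 − 0.8) = 0.2101/0.7000 = 0.3001
Terminal stock prices: S_uu = 258.8, S_ud = 138, S_dd = 73.6
Terminal payoffs (K − S): max(-152.8, 0) = 0, max(-32, 0) = 0, max(32.4, 0) = 32.4
Node u (S = 172.5): continuation = e^(−0.01)·[0.3001·0.0000 + 0.6999·0.0000] = 0.0000; exercise value = 0.0000 ≤ continuation, so V_u = 0.0000
Node d (S = 92): continuation = e^(−0.01)·[0.3001·0.0000 + 0.6999·32.4000] = 22.4520; exercise value = 14.0000 ≤ continuation, so V_d = 22.4520
Node 0 (S = 115): continuation = e^(−0.01)·[0.3001·0.0000 + 0.6999·22.4520] = 15.5584; exercise value = 0.0000 ≤ continuation, so V_0 = 15.5584

15.56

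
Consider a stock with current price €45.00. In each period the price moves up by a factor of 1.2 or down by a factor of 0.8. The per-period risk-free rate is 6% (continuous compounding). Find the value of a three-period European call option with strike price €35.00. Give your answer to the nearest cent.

Risk-neutral probability p = (e^0.06 − 0.8)/(1.2 − 0.8) = 0.2618/0.4000 = 0.6546
Terminal stock prices: S_uuu = 77.76, S_uud = 51.84, S_udd = 34.56, S_ddd = 23.04
Terminal payoffs (S − K): max(42.76, 0) = 42.76, max(16.84, 0) = 16.84, max(-0.44, 0) = 0, max(-11.96, 0) = 0
Node uu (S = 64.8): V_uu = e^(−0.06)·[0.6546·42.7600 + 0.3454·16.8400] = 31.8382
Node ud (S = 43.2): V_ud = e^(−0.06)·[0.6546·16.8400 + 0.3454·0.0000] = 10.3814
Node dd (S = 28.8): V_dd = e^(−0.06)·[0.6546·0.0000 + 0.3454·0.0000] = 0.0000
Node u (S = 54): V_u = e^(−0.06)·[0.6546·31.8382 + 0.3454·10.3814] = 23.0043
Node d (S = 36): V_d = e^(−0.06)·[0.6546·10.3814 + 0.3454·0.0000] = 6.3998
Node 0 (S = 45): V_0 = e^(−0.06)·[0.6546·23.0043 + 0.3454·6.3998] = 16.2633

€16.26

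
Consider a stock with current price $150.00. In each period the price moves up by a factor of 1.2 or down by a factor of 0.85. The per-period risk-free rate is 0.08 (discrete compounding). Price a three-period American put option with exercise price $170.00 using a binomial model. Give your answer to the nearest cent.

$20.00

Risk-neutral probability p = (1 + 0.08 − 0.85)/(1.2 − 0.85) = 0.2300/0.3500 = 0.6571
Terminal stock prices: S_uuu = 259.2, S_uud = 183.6, S_udd = 130, S_ddd = 92.12
Terminal payoffs (K − S): max(-89.2, 0) = 0, max(-13.6, 0) = 0, max(39.95, 0) = 39.95, max(77.88, 0) = 77.88
Node uu (S = 216): continuation = 1/1.08·[0.6571·0.0000 + 0.3429·0.0000] = 0.0000; exercise value = 0.0000 ≤ continuation, so V_uu = 0.0000
Node ud (S = 153): continuation = 1/1.08·[0.6571·0.0000 + 0.3429·39.9500] = 12.6825; exercise value = 17.0000 > continuation, so V_ud = 17.0000 (exercise)
Node dd (S = 108.4): continuation = 1/1.08·[0.6571·39.9500 + 0.3429·77.8813] = 49.0324; exercise value = 61.6250 > continuation, so V_dd = 61.6250 (exercise)
Node u (S = 180): continuation = 1/1.08·[0.6571·0.0000 + 0.3429·17.0000] = 5.3968; exercise value = 0.0000 ≤ continuation, so V_u = 5.3968
Node d (S = 127.5): continuation = 1/1.08·[0.6571·17.0000 + 0.3429·61.6250] = 29.9074; exercise value = 42.5000 > continuation, so V_d = 42.5000 (exercise)
Node 0 (S = 150): continuation = 1/1.08·[0.6571·5.3968 + 0.3429·42.5000] = 16.7758; exercise value = 20.0000 > continuation, so V_0 = 20.0000 (exercise)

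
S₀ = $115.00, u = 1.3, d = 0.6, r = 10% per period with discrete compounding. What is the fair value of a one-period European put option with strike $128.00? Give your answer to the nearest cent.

Risk-neutral probability p = (1 + 0.1 − 0.6)/(1.3 − 0.6) = 0.5000/0.7000 = 0.7143
Terminal stock prices: S_u = 149.5, S_d = 69
Terminal payoffs (K − S): max(-21.5, 0) = 0, max(59, 0) = 59
Node 0 (S = 115): V_0 = 1/1.1·[0.7143·0.0000 + 0.2857·59.0000] = 15.3247

$15.32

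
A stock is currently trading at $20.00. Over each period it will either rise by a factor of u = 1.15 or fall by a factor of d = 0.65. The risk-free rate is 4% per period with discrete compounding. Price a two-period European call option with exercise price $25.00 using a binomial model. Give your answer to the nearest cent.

$0.82

Risk-neutral probability p = (1 + 0.04 − 0.65)/(1.15 − 0.65) = 0.3900/0.5000 = 0.7800
Terminal stock prices: S_uu = 26.45, S_ud = 14.95, S_dd = 8.45
Terminal payoffs (S − K): max(1.45, 0) = 1.45, max(-10.05, 0) = 0, max(-16.55, 0) = 0
Node u (S = 23): V_u = 1/1.04·[0.7800·1.4500 + 0.2200·0.0000] = 1.0875
Node d (S = 13): V_d = 1/1.04·[0.7800·0.0000 + 0.2200·0.0000] = 0.0000
Node 0 (S = 20): V_0 = 1/1.04·[0.7800·1.0875 + 0.2200·0.0000] = 0.8156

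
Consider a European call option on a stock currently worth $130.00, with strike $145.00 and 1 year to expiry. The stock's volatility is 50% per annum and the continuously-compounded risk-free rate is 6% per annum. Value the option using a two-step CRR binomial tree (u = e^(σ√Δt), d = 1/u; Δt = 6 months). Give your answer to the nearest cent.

$23.10

CRR parameters: u = e^(σ√Δt) = e^(0.5·√0.5) = 1.4241, d = 1/u = 0.7022
Per-period rate: rΔt = 0.06·0.5 = 0.03, so R = e^0.03 = 1.0305
Risk-neutral probability p = (e^0.03 − 0.7022)/(1.4241 − 0.7022) = 0.3283/0.7219 = 0.4547
Terminal stock prices: S_uu = 263.7, S_ud = 130, S_dd = 64.1
Terminal payoffs (S − K): max(118.7, 0) = 118.7, max(-15, 0) = 0, max(-80.9, 0) = 0
Node u (S = 185.1): V_u = e^(−0.03)·[0.4547·118.6549 + 0.5453·0.0000] = 52.3585
Node d (S = 91.28): V_d = e^(−0.03)·[0.4547·0.0000 + 0.5453·0.0000] = 0.0000
Node 0 (S = 130): V_0 = e^(−0.03)·[0.4547·52.3585 + 0.5453·0.0000] = 23.1041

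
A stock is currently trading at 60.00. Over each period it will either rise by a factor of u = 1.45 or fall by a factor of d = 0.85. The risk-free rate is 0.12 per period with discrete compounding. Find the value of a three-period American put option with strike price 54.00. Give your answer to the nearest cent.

Risk-neutral probability p = (1 + 0.12 − 0.85)/(1.45 − 0.85) = 0.2700/0.6000 = 0.4500
Terminal stock prices: S_uuu = 182.9, S_uud = 107.2, S_udd = 62.86, S_ddd = 36.85
Terminal payoffs (K − S): max(-128.9, 0) = 0, max(-53.23, 0) = 0, max(-8.857, 0) = 0, max(17.15, 0) = 17.15
Node uu (S = 126.2): continuation = 1/1.12·[0.4500·0.0000 + 0.5500·0.0000] = 0.0000; exercise value = 0.0000 ≤ continuation, so V_uu = 0.0000
Node ud (S = 73.95): continuation = 1/1.12·[0.4500·0.0000 + 0.5500·0.0000] = 0.0000; exercise value = 0.0000 ≤ continuation, so V_ud = 0.0000
Node dd (S = 43.35): continuation = 1/1.12·[0.4500·0.0000 + 0.5500·17.1525] = 8.4231; exercise value = 10.6500 > continuation, so V_dd = 10.6500 (exercise)
Node u (S = 87): continuation = 1/1.12·[0.4500·0.0000 + 0.5500·0.0000] = 0.0000; exercise value = 0.0000 ≤ continuation, so V_u = 0.0000
Node d (S = 51): continuation = 1/1.12·[0.4500·0.0000 + 0.5500·10.6500] = 5.2299; exercise value = 3.0000 ≤ continuation, so V_d = 5.2299
Node 0 (S = 60): continuation = 1/1.12·[0.4500·0.0000 + 0.5500·5.2299] = 2.5683; exercise value = 0.0000 ≤ continuation, so V_0 = 2.5683

2.57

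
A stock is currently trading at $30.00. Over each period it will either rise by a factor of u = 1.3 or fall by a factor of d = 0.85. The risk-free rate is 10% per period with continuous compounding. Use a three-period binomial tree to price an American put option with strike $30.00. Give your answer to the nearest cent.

Risk-neutral probability p = (e^0.1 − 0.85)/(1.3 − 0.85) = 0.2552/0.4500 = 0.5670
Terminal stock prices: S_uuu = 65.91, S_uud = 43.09, S_udd = 28.18, S_ddd = 18.42
Terminal payoffs (K − S): max(-35.91, 0) = 0, max(-13.09, 0) = 0, max(1.823, 0) = 1.823, max(11.58, 0) = 11.58
Node uu (S = 50.7): continuation = e^(−0.1)·[0.5670·0.0000 + 0.4330·0.0000] = 0.0000; exercise value = 0.0000 ≤ continuation, so V_uu = 0.0000
Node ud (S = 33.15): continuation = e^(−0.1)·[0.5670·0.0000 + 0.4330·1.8225] = 0.7140; exercise value = 0.0000 ≤ continuation, so V_ud = 0.7140
Node dd (S = 21.67): continuation = e^(−0.1)·[0.5670·1.8225 + 0.4330·11.5763] = 5.4701; exercise value = 8.3250 > continuation, so V_dd = 8.3250 (exercise)
Node u (S = 39): continuation = e^(−0.1)·[0.5670·0.0000 + 0.4330·0.7140] = 0.2797; exercise value = 0.0000 ≤ continuation, so V_u = 0.2797
Node d (S = 25.5): continuation = e^(−0.1)·[0.5670·0.7140 + 0.4330·8.3250] = 3.6277; exercise value = 4.5000 > continuation, so V_d = 4.5000 (exercise)
Node 0 (S = 30): continuation = e^(−0.1)·[0.5670·0.2797 + 0.4330·4.5000] = 1.9064; exercise value = 0.0000 ≤ continuation, so V_0 = 1.9064

$1.91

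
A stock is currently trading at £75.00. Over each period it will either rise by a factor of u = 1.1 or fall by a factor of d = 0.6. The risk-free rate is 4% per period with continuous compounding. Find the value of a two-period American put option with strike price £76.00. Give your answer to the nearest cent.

Risk-neutral probability p = (e^0.04 − 0.6)/(1.1 − 0.6) = 0.4408/0.5000 = 0.8816
Terminal stock prices: S_uu = 90.75, S_ud = 49.5, S_dd = 27
Terminal payoffs (K − S): max(-14.75, 0) = 0, max(26.5, 0) = 26.5, max(49, 0) = 49
Node u (S = 82.5): continuation = e^(−0.04)·[0.8816·0.0000 + 0.1184·26.5000] = 3.0140; exercise value = 0.0000 ≤ continuation, so V_u = 3.0140
Node d (S = 45): continuation = e^(−0.04)·[0.8816·26.5000 + 0.1184·49.0000] = 28.0200; exercise value = 31.0000 > continuation, so V_d = 31.0000 (exercise)
Node 0 (S = 75): continuation = e^(−0.04)·[0.8816·3.0140 + 0.1184·31.0000] = 6.0789; exercise value = 1.0000 ≤ continuation, so V_0 = 6.0789

£6.08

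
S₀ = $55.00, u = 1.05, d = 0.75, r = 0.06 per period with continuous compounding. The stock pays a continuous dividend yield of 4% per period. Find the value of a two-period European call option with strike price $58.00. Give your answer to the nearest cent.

$1.90

Per-period risk-free factor R = e^0.06 = 1.0618; dividend-adjusted growth = e^(0.06−0.04) = 1.0202.
Risk-neutral probability p = (1.0202 − 0.75)/(1.05 − 0.75) = 0.2702/0.3000 = 0.9007
Terminal stock prices: S_uu = 60.64, S_ud = 43.31, S_dd = 30.94
Terminal payoffs (S − K): max(2.638, 0) = 2.638, max(-14.69, 0) = 0, max(-27.06, 0) = 0
Node u (S = 57.75): V_u = e^(−0.06)·[0.9007·2.6375 + 0.0993·0.0000] = 2.2372
Node d (S = 41.25): V_d = e^(−0.06)·[0.9007·0.0000 + 0.0993·0.0000] = 0.0000
Node 0 (S = 55): V_0 = e^(−0.06)·[0.9007·2.2372 + 0.0993·0.0000] = 1.8976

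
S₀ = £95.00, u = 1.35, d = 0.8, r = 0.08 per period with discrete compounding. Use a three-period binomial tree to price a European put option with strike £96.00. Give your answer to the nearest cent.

Risk-neutral probability p = (1 + 0.08 − 0.8)/(1.35 − 0.8) = 0.2800/0.5500 = 0.5091
Terminal stock prices: S_uuu = 233.7, S_uud = 138.5, S_udd = 82.08, S_ddd = 48.64
Terminal payoffs (K − S): max(-137.7, 0) = 0, max(-42.51, 0) = 0, max(13.92, 0) = 13.92, max(47.36, 0) = 47.36
Node uu (S = 173.1): V_uu = 1/1.08·[0.5091·0.0000 + 0.4909·0.0000] = 0.0000
Node ud (S = 102.6): V_ud = 1/1.08·[0.5091·0.0000 + 0.4909·13.9200] = 6.3273
Node dd (S = 60.8): V_dd = 1/1.08·[0.5091·13.9200 + 0.4909·47.3600] = 28.0889
Node u (S = 128.2): V_u = 1/1.08·[0.5091·0.0000 + 0.4909·6.3273] = 2.8760
Node d (S = 76): V_d = 1/1.08·[0.5091·6.3273 + 0.4909·28.0889] = 15.7502
Node 0 (S = 95): V_0 = 1/1.08·[0.5091·2.8760 + 0.4909·15.7502] = 8.5149

£8.51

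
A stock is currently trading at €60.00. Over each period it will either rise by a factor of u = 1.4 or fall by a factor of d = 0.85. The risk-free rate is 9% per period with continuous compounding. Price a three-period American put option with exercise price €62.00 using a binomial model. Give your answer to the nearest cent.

Risk-neutral probability p = (e^0.09 − 0.85)/(1.4 − 0.85) = 0.2442/0.5500 = 0.4440
Terminal stock prices: S_uuu = 164.6, S_uud = 99.96, S_udd = 60.69, S_ddd = 36.85
Terminal payoffs (K − S): max(-102.6, 0) = 0, max(-37.96, 0) = 0, max(1.31, 0) = 1.31, max(25.15, 0) = 25.15
Node uu (S = 117.6): continuation = e^(−0.09)·[0.4440·0.0000 + 0.5560·0.0000] = 0.0000; exercise value = 0.0000 ≤ continuation, so V_uu = 0.0000
Node ud (S = 71.4): continuation = e^(−0.09)·[0.4440·0.0000 + 0.5560·1.3100] = 0.6657; exercise value = 0.0000 ≤ continuation, so V_ud = 0.6657
Node dd (S = 43.35): continuation = e^(−0.09)·[0.4440·1.3100 + 0.5560·25.1525] = 13.3137; exercise value = 18.6500 > continuation, so V_dd = 18.6500 (exercise)
Node u (S = 84): continuation = e^(−0.09)·[0.4440·0.0000 + 0.5560·0.6657] = 0.3383; exercise value = 0.0000 ≤ continuation, so V_u = 0.3383
Node d (S = 51): continuation = e^(−0.09)·[0.4440·0.6657 + 0.5560·18.6500] = 9.7478; exercise value = 11.0000 > continuation, so V_d = 11.0000 (exercise)
Node 0 (S = 60): continuation = e^(−0.09)·[0.4440·0.3383 + 0.5560·11.0000] = 5.7273; exercise value = 2.0000 ≤ continuation, so V_0 = 5.7273

€5.73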